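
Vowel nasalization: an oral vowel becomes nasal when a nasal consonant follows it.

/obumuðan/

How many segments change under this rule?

/u/ before nasal /m/ → [ũ]
/a/ before nasal /n/ → [ã]
2 segments change.

2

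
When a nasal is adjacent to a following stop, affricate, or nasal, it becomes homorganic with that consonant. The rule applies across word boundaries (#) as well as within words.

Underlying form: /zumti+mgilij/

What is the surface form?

/m/ before /t/ (alveolar) → [n]
/m/ before /g/ (velar) → [ŋ]

[zunti+ŋgilij]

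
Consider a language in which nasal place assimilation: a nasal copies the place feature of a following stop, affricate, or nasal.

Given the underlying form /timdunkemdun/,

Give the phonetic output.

/m/ before /d/ (alveolar) → [n]
/n/ before /k/ (velar) → [ŋ]
/m/ before /d/ (alveolar) → [n]

[tinduŋkendun]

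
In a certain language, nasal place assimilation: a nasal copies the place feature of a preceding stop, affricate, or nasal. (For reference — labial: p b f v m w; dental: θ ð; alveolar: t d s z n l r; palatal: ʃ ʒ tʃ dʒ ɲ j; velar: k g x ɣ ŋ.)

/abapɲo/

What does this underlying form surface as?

[abapmo]

/ɲ/ after /p/ (labial) → [m]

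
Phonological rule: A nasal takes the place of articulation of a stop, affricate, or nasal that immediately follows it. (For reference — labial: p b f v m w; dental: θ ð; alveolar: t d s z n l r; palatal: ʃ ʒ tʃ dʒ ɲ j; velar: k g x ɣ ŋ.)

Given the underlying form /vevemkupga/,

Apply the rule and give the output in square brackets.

[veveŋkupga]

/m/ before /k/ (velar) → [ŋ]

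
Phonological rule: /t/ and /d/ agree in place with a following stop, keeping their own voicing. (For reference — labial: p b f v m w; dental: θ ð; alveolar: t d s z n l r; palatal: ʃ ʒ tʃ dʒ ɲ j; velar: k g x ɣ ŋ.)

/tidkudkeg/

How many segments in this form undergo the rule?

2

/d/ before /k/ (velar) → [g]
/d/ before /k/ (velar) → [g]
2 segments change.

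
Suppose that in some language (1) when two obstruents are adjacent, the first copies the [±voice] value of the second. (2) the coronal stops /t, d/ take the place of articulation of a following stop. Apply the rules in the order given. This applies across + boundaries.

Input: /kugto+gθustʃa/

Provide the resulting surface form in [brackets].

[kukto+kθustʃa]

Rule 1: /g/ before /t/ (voiceless) → [k]
Rule 1: /g/ before /θ/ (voiceless) → [k]
After rule 1: kukto+kθustʃa
Rule 2: no segment meets the rule's conditions; no change.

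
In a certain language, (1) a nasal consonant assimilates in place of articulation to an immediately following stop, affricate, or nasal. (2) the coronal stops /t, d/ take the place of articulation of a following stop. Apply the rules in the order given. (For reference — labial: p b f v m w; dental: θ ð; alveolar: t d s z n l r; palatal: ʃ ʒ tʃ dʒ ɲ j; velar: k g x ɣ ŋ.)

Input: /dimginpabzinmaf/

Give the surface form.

[diŋgimpabzimmaf]

Rule 1: /m/ before /g/ (velar) → [ŋ]
Rule 1: /n/ before /p/ (labial) → [m]
Rule 1: /n/ before /m/ (labial) → [m]
After rule 1: diŋgimpabzimmaf
Rule 2: no segment meets the rule's conditions; no change.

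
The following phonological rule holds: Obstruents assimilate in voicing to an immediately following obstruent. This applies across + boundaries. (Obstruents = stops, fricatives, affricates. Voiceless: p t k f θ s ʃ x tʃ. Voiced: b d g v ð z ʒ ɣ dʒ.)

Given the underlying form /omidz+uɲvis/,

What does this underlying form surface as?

no segment meets the rule's conditions; no change.

[omidz+uɲvis]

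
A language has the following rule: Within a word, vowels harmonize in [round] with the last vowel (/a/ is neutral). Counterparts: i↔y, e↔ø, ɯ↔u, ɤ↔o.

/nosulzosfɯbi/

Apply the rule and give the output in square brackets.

/o/ harmonizes with /i/ ([-round]) → [ɤ]
/u/ harmonizes with /i/ ([-round]) → [ɯ]
/o/ harmonizes with /i/ ([-round]) → [ɤ]

[nɤsɯlzɤsfɯbi]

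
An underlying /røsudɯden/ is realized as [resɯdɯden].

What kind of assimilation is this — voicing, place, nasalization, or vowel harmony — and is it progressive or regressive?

vowel harmony, regressive

/ø/→[e] /u/→[ɯ].
Vowels agree with the last vowel, so the harmony is regressive.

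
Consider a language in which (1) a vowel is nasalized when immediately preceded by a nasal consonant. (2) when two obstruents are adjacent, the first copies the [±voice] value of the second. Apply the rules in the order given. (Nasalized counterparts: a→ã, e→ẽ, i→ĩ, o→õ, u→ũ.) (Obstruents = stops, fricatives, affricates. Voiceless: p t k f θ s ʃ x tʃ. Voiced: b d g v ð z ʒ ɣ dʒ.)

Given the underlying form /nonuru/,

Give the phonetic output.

[nõnũru]

Rule 1: /o/ after nasal /n/ → [õ]
Rule 1: /u/ after nasal /n/ → [ũ]
After rule 1: nõnũru
Rule 2: no segment meets the rule's conditions; no change.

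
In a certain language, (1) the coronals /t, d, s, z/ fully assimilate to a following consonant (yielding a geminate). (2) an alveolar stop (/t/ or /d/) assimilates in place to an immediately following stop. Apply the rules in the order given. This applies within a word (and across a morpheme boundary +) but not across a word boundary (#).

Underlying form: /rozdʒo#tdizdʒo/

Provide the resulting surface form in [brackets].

[rodʒdʒo#ddidʒdʒo]

Rule 1: /z/ before /dʒ/ → [dʒ] (total assimilation)
Rule 1: /t/ before /d/ → [d] (total assimilation)
Rule 1: /z/ before /dʒ/ → [dʒ] (total assimilation)
After rule 1: rodʒdʒo#ddidʒdʒo
Rule 2: no segment meets the rule's conditions; no change.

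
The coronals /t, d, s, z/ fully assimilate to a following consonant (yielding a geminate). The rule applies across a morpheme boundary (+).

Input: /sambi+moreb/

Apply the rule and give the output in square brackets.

no segment meets the rule's conditions; no change.

[sambi+moreb]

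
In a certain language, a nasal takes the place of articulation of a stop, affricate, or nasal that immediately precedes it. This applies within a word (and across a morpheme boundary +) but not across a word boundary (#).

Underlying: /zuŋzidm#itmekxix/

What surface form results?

/m/ after /d/ (alveolar) → [n]
/m/ after /t/ (alveolar) → [n]

[zuŋzidn#itnekxix]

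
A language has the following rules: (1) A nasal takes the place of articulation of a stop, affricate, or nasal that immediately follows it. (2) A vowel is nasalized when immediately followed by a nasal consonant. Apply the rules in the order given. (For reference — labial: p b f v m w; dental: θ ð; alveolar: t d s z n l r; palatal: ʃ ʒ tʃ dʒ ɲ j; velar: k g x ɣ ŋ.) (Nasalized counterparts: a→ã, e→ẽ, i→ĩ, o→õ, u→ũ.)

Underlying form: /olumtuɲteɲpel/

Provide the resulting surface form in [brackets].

Rule 1: /m/ before /t/ (alveolar) → [n]
Rule 1: /ɲ/ before /t/ (alveolar) → [n]
Rule 1: /ɲ/ before /p/ (labial) → [m]
After rule 1: oluntuntempel
Rule 2: /u/ before nasal /n/ → [ũ]
Rule 2: /u/ before nasal /n/ → [ũ]
Rule 2: /e/ before nasal /m/ → [ẽ]

[olũntũntẽmpel]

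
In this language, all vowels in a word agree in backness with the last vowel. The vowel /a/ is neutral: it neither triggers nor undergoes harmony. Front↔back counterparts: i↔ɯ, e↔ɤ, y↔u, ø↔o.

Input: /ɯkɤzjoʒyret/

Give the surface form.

/ɯ/ harmonizes with /e/ ([-back]) → [i]
/ɤ/ harmonizes with /e/ ([-back]) → [e]
/o/ harmonizes with /e/ ([-back]) → [ø]

[ikezjøʒyret]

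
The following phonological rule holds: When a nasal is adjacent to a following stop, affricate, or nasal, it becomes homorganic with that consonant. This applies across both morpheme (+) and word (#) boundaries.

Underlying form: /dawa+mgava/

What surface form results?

/m/ before /g/ (velar) → [ŋ]

[dawa+ŋgava]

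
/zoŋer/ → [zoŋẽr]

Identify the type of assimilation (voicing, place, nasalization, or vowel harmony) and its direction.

/e/→[ẽ].
Each target copies a feature from the preceding segment, so the direction is progressive.

nasalization, progressive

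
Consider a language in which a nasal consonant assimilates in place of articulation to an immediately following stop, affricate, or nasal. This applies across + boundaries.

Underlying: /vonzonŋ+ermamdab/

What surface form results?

[vonzoŋŋ+ermandab]

/n/ before /ŋ/ (velar) → [ŋ]
/m/ before /d/ (alveolar) → [n]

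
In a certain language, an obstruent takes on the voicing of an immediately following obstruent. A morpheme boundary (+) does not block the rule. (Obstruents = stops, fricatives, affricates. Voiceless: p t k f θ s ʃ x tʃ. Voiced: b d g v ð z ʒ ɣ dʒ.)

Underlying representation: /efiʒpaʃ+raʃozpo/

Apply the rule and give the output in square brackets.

/ʒ/ before /p/ (voiceless) → [ʃ]
/z/ before /p/ (voiceless) → [s]

[efiʃpaʃ+raʃospo]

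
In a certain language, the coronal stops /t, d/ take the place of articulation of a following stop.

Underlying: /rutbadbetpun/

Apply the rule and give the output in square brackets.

[rupbabbeppun]

/t/ before /b/ (labial) → [p]
/d/ before /b/ (labial) → [b]
/t/ before /p/ (labial) → [p]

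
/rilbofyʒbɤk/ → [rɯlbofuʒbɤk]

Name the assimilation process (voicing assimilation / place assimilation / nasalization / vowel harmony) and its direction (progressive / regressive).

/i/→[ɯ] /y/→[u].
Vowels agree with the last vowel, so the harmony is regressive.

vowel harmony, regressive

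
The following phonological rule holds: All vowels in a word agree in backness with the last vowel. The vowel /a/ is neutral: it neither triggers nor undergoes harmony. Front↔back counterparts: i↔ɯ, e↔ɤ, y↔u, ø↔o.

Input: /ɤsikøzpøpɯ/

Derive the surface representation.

[ɤsɯkozpopɯ]

/i/ harmonizes with /ɯ/ ([+back]) → [ɯ]
/ø/ harmonizes with /ɯ/ ([+back]) → [o]
/ø/ harmonizes with /ɯ/ ([+back]) → [o]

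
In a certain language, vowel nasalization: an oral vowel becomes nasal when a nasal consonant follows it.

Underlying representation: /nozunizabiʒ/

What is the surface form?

[nozũnizabiʒ]

/u/ before nasal /n/ → [ũ]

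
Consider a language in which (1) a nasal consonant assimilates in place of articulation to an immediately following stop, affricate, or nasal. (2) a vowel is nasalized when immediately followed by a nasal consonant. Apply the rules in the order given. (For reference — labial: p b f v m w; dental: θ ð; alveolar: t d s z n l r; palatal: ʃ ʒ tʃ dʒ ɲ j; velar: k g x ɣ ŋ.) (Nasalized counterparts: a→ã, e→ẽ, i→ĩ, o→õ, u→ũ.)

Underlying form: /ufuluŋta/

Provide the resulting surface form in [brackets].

Rule 1: /ŋ/ before /t/ (alveolar) → [n]
After rule 1: ufulunta
Rule 2: /u/ before nasal /n/ → [ũ]

[ufulũnta]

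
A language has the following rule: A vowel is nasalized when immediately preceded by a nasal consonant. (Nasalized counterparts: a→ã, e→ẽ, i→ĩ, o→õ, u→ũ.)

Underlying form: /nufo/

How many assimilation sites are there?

/u/ after nasal /n/ → [ũ]
1 segment changes.

1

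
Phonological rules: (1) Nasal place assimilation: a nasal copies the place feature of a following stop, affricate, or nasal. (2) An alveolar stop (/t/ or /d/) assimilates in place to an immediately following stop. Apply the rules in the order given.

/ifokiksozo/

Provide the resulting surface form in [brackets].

[ifokiksozo]

Rule 1: no segment meets the rule's conditions; no change.
After rule 1: ifokiksozo
Rule 2: no segment meets the rule's conditions; no change.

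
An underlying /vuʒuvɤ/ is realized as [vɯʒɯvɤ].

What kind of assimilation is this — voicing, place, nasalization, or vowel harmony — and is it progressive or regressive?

/u/→[ɯ] /u/→[ɯ].
Vowels agree with the last vowel, so the harmony is regressive.

vowel harmony, regressive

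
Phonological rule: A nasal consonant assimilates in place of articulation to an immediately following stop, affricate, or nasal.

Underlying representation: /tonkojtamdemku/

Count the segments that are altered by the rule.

/n/ before /k/ (velar) → [ŋ]
/m/ before /d/ (alveolar) → [n]
/m/ before /k/ (velar) → [ŋ]
3 segments change.

3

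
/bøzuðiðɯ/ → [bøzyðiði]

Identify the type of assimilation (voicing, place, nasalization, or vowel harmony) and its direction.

/u/→[y] /ɯ/→[i].
Vowels agree with the first vowel, so the harmony is progressive.

vowel harmony, progressive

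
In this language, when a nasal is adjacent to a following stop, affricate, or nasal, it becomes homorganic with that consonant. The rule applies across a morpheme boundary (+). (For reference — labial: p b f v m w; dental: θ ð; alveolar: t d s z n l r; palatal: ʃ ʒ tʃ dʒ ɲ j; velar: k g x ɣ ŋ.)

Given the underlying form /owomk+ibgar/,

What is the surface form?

/m/ before /k/ (velar) → [ŋ]

[owoŋk+ibgar]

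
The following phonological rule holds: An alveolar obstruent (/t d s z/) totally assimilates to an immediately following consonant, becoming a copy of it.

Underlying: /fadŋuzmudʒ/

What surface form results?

[faŋŋummudʒ]

/d/ before /ŋ/ → [ŋ] (total assimilation)
/z/ before /m/ → [m] (total assimilation)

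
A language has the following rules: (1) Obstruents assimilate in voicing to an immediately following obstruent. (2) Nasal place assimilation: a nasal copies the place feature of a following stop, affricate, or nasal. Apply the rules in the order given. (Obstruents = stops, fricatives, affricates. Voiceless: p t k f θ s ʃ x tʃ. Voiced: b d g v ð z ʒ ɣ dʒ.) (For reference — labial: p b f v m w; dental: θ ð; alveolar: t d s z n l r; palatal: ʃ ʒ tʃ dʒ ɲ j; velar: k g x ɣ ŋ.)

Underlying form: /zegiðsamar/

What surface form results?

[zegiθsamar]

Rule 1: /ð/ before /s/ (voiceless) → [θ]
After rule 1: zegiθsamar
Rule 2: no segment meets the rule's conditions; no change.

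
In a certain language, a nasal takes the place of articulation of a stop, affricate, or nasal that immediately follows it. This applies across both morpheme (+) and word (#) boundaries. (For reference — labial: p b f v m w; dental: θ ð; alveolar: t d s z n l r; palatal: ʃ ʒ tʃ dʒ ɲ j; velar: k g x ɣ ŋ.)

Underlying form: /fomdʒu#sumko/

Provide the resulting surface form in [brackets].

/m/ before /dʒ/ (palatal) → [ɲ]
/m/ before /k/ (velar) → [ŋ]

[foɲdʒu#suŋko]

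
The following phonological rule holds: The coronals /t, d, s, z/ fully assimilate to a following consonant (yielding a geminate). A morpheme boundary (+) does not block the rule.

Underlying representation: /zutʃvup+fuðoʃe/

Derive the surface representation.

[zutʃvup+fuðoʃe]

no segment meets the rule's conditions; no change.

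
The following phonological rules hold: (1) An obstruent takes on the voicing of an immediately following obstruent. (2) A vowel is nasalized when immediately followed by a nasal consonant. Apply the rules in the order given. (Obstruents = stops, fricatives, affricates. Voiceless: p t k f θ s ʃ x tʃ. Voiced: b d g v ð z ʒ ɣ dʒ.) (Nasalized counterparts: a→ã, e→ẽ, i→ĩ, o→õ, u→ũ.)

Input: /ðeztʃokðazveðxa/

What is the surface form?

[ðestʃogðazveθxa]

Rule 1: /z/ before /tʃ/ (voiceless) → [s]
Rule 1: /k/ before /ð/ (voiced) → [g]
Rule 1: /ð/ before /x/ (voiceless) → [θ]
After rule 1: ðestʃogðazveθxa
Rule 2: no segment meets the rule's conditions; no change.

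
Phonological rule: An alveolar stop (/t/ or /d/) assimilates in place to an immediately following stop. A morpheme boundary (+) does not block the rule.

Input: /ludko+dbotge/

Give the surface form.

/d/ before /k/ (velar) → [g]
/d/ before /b/ (labial) → [b]
/t/ before /g/ (velar) → [k]

[lugko+bbokge]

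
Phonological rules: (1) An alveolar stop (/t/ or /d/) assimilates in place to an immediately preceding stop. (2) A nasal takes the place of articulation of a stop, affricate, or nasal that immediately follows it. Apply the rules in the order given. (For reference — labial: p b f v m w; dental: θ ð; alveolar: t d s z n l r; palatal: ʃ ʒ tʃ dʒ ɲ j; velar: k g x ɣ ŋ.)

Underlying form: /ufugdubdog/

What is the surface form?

Rule 1: /d/ after /g/ (velar) → [g]
Rule 1: /d/ after /b/ (labial) → [b]
After rule 1: ufuggubbog
Rule 2: no segment meets the rule's conditions; no change.

[ufuggubbog]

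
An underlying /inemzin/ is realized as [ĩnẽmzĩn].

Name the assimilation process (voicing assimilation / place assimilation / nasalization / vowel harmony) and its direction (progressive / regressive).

/i/→[ĩ] /e/→[ẽ] /i/→[ĩ].
Each target copies a feature from the following segment, so the direction is regressive.

nasalization, regressive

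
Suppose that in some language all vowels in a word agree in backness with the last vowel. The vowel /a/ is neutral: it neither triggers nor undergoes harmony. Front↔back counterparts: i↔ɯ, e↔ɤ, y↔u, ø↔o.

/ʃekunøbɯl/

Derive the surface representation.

[ʃɤkunobɯl]

/e/ harmonizes with /ɯ/ ([+back]) → [ɤ]
/ø/ harmonizes with /ɯ/ ([+back]) → [o]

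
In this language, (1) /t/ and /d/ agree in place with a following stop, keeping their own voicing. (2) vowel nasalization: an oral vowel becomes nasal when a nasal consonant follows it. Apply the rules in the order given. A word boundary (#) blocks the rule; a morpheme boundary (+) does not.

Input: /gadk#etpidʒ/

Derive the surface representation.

[gagk#eppidʒ]

Rule 1: /d/ before /k/ (velar) → [g]
Rule 1: /t/ before /p/ (labial) → [p]
After rule 1: gagk#eppidʒ
Rule 2: no segment meets the rule's conditions; no change.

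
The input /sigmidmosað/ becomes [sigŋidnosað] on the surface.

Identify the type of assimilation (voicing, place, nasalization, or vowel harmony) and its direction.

place assimilation, progressive

/m/→[ŋ] /m/→[n].
Each target copies a feature from the preceding segment, so the direction is progressive.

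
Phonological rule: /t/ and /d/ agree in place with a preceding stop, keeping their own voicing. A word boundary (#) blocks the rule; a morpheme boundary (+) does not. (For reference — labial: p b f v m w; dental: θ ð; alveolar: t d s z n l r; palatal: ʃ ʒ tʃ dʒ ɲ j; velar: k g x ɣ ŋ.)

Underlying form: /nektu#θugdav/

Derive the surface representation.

[nekku#θuggav]

/t/ after /k/ (velar) → [k]
/d/ after /g/ (velar) → [g]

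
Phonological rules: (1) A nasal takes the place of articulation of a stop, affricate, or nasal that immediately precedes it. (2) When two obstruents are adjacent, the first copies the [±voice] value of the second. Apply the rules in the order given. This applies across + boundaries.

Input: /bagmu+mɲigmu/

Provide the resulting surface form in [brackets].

[bagŋu+mmigŋu]

Rule 1: /m/ after /g/ (velar) → [ŋ]
Rule 1: /ɲ/ after /m/ (labial) → [m]
Rule 1: /m/ after /g/ (velar) → [ŋ]
After rule 1: bagŋu+mmigŋu
Rule 2: no segment meets the rule's conditions; no change.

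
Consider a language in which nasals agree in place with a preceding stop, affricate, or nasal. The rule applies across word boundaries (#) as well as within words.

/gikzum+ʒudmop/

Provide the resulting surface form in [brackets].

[gikzum+ʒudnop]

/m/ after /d/ (alveolar) → [n]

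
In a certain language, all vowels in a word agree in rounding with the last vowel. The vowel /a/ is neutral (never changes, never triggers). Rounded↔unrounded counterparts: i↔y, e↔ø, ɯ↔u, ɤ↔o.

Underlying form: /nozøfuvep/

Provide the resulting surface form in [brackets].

/o/ harmonizes with /e/ ([-round]) → [ɤ]
/ø/ harmonizes with /e/ ([-round]) → [e]
/u/ harmonizes with /e/ ([-round]) → [ɯ]

[nɤzefɯvep]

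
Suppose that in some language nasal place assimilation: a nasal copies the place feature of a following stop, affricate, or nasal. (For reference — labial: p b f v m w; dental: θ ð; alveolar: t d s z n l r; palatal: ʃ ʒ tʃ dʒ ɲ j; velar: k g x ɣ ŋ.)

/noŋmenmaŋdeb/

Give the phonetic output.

/ŋ/ before /m/ (labial) → [m]
/n/ before /m/ (labial) → [m]
/ŋ/ before /d/ (alveolar) → [n]

[nommemmandeb]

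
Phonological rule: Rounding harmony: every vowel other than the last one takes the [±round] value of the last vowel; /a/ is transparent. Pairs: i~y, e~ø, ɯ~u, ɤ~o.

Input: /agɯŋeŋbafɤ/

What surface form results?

[agɯŋeŋbafɤ]

no segment meets the rule's conditions; no change.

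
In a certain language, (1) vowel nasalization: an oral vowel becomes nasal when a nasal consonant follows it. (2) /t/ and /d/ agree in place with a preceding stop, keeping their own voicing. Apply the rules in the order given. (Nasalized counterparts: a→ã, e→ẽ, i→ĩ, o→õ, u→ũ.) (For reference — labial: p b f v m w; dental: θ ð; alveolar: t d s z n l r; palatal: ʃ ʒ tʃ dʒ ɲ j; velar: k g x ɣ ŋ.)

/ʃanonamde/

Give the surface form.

[ʃãnõnãmde]

Rule 1: /a/ before nasal /n/ → [ã]
Rule 1: /o/ before nasal /n/ → [õ]
Rule 1: /a/ before nasal /m/ → [ã]
After rule 1: ʃãnõnãmde
Rule 2: no segment meets the rule's conditions; no change.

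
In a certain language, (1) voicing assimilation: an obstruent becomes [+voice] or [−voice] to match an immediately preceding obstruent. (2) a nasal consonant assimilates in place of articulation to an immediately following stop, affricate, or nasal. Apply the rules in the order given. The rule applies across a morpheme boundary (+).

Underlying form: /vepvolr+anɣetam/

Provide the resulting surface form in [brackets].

[vepfolr+anɣetam]

Rule 1: /v/ after /p/ (voiceless) → [f]
After rule 1: vepfolr+anɣetam
Rule 2: no segment meets the rule's conditions; no change.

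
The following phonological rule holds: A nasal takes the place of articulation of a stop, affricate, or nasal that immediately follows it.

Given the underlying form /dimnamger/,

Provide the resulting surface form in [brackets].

/m/ before /n/ (alveolar) → [n]
/m/ before /g/ (velar) → [ŋ]

[dinnaŋger]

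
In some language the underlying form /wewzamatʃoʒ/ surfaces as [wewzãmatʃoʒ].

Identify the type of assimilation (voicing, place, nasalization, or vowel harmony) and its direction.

nasalization, regressive

/a/→[ã].
Each target copies a feature from the following segment, so the direction is regressive.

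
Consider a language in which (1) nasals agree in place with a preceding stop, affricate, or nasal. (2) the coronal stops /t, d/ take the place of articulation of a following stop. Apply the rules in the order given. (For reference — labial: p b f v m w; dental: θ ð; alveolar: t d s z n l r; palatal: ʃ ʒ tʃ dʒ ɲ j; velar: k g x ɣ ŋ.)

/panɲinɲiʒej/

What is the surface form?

Rule 1: /ɲ/ after /n/ (alveolar) → [n]
Rule 1: /ɲ/ after /n/ (alveolar) → [n]
After rule 1: panninniʒej
Rule 2: no segment meets the rule's conditions; no change.

[panninniʒej]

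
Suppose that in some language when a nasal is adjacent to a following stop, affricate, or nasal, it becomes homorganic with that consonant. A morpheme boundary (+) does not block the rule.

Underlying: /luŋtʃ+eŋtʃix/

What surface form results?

/ŋ/ before /tʃ/ (palatal) → [ɲ]
/ŋ/ before /tʃ/ (palatal) → [ɲ]

[luɲtʃ+eɲtʃix]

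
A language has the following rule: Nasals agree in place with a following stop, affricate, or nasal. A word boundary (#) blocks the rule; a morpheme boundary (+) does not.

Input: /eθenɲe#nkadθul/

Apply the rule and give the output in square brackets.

/n/ before /ɲ/ (palatal) → [ɲ]
/n/ before /k/ (velar) → [ŋ]

[eθeɲɲe#ŋkadθul]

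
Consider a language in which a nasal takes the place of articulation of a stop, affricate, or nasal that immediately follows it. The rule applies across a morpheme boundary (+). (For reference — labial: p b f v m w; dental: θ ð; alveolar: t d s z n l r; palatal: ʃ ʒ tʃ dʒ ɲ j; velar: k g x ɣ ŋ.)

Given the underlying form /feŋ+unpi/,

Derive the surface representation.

[feŋ+umpi]

/n/ before /p/ (labial) → [m]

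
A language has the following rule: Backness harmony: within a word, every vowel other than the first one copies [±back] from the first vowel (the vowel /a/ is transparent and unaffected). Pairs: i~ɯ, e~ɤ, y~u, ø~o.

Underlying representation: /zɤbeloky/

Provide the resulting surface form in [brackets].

[zɤbɤloku]

/e/ harmonizes with /ɤ/ ([+back]) → [ɤ]
/y/ harmonizes with /ɤ/ ([+back]) → [u]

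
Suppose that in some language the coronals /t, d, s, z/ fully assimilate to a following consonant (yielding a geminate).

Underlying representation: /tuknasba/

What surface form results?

/s/ before /b/ → [b] (total assimilation)

[tuknabba]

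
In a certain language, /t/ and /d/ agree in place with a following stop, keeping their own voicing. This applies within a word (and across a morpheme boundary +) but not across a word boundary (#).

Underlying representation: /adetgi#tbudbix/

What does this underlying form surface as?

/t/ before /g/ (velar) → [k]
/t/ before /b/ (labial) → [p]
/d/ before /b/ (labial) → [b]

[adekgi#pbubbix]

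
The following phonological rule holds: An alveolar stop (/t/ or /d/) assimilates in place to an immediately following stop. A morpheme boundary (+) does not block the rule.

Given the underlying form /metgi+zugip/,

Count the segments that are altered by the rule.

/t/ before /g/ (velar) → [k]
1 segment changes.

1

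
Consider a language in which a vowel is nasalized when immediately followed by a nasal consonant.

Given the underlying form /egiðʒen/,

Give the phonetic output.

[egiðʒẽn]

/e/ before nasal /n/ → [ẽ]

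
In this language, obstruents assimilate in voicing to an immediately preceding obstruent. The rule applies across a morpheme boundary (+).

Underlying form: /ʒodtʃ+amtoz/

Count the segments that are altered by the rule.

/tʃ/ after /d/ (voiced) → [dʒ]
1 segment changes.

1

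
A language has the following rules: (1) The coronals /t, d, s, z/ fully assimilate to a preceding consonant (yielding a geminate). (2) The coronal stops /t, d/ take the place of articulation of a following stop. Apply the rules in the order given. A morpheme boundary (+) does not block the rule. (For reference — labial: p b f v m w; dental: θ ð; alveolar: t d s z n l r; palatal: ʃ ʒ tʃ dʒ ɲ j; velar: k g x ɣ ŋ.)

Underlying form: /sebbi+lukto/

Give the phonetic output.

Rule 1: /t/ after /k/ → [k] (total assimilation)
After rule 1: sebbi+lukko
Rule 2: no segment meets the rule's conditions; no change.

[sebbi+lukko]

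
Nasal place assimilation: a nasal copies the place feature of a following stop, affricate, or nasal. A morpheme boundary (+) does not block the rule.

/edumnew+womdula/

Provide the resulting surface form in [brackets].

/m/ before /n/ (alveolar) → [n]
/m/ before /d/ (alveolar) → [n]

[edunnew+wondula]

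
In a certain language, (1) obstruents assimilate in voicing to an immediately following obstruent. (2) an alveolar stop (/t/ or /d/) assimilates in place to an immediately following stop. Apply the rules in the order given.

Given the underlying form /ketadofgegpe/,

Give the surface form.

[ketadovgekpe]

Rule 1: /f/ before /g/ (voiced) → [v]
Rule 1: /g/ before /p/ (voiceless) → [k]
After rule 1: ketadovgekpe
Rule 2: no segment meets the rule's conditions; no change.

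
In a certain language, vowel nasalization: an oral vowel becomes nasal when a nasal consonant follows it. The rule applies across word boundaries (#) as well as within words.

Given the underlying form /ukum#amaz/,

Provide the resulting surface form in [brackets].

/u/ before nasal /m/ → [ũ]
/a/ before nasal /m/ → [ã]

[ukũm#ãmaz]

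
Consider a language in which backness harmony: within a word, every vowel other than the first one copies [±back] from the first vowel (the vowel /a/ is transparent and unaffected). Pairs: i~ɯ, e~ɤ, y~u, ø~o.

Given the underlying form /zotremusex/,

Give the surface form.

[zotrɤmusɤx]

/e/ harmonizes with /o/ ([+back]) → [ɤ]
/e/ harmonizes with /o/ ([+back]) → [ɤ]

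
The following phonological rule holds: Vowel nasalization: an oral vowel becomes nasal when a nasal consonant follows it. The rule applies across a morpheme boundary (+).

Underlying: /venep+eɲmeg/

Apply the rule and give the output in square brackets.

[vẽnep+ẽɲmeg]

/e/ before nasal /n/ → [ẽ]
/e/ before nasal /ɲ/ → [ẽ]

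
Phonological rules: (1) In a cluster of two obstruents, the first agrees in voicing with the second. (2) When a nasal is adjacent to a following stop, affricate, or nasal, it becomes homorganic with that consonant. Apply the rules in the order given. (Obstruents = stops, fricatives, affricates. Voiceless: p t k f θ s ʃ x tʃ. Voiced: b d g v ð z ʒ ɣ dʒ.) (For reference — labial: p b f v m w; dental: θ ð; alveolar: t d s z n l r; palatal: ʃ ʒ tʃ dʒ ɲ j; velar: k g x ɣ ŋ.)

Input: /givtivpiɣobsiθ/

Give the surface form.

Rule 1: /v/ before /t/ (voiceless) → [f]
Rule 1: /v/ before /p/ (voiceless) → [f]
Rule 1: /b/ before /s/ (voiceless) → [p]
After rule 1: giftifpiɣopsiθ
Rule 2: no segment meets the rule's conditions; no change.

[giftifpiɣopsiθ]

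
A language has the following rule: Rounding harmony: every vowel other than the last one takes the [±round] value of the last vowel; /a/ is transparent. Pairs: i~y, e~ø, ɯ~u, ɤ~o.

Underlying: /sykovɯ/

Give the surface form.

/y/ harmonizes with /ɯ/ ([-round]) → [i]
/o/ harmonizes with /ɯ/ ([-round]) → [ɤ]

[sikɤvɯ]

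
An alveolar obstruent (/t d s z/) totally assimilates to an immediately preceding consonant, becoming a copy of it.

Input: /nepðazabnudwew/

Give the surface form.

[nepðazabnudwew]

no segment meets the rule's conditions; no change.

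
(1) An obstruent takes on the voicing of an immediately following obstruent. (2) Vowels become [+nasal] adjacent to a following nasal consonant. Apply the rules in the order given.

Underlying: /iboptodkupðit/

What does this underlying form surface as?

[iboptotkubðit]

Rule 1: /d/ before /k/ (voiceless) → [t]
Rule 1: /p/ before /ð/ (voiced) → [b]
After rule 1: iboptotkubðit
Rule 2: no segment meets the rule's conditions; no change.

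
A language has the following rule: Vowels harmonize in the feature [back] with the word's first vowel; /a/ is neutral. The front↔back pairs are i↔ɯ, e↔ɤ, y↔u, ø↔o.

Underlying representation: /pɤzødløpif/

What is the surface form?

[pɤzodlopɯf]

/ø/ harmonizes with /ɤ/ ([+back]) → [o]
/ø/ harmonizes with /ɤ/ ([+back]) → [o]
/i/ harmonizes with /ɤ/ ([+back]) → [ɯ]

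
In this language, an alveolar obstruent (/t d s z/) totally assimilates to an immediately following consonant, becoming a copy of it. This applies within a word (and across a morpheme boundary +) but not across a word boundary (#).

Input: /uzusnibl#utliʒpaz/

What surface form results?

[uzunnibl#ulliʒpaz]

/s/ before /n/ → [n] (total assimilation)
/t/ before /l/ → [l] (total assimilation)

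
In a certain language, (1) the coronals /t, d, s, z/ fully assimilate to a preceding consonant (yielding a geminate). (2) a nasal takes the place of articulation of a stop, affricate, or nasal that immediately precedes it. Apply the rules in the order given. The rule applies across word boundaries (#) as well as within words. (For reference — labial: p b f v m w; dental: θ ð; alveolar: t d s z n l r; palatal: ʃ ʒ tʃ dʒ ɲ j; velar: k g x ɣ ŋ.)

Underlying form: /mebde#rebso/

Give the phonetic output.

[mebbe#rebbo]

Rule 1: /d/ after /b/ → [b] (total assimilation)
Rule 1: /s/ after /b/ → [b] (total assimilation)
After rule 1: mebbe#rebbo
Rule 2: no segment meets the rule's conditions; no change.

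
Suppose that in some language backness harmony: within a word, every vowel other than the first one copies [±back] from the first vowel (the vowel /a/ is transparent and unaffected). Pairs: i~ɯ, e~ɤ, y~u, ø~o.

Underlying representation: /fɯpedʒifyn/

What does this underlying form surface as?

/e/ harmonizes with /ɯ/ ([+back]) → [ɤ]
/i/ harmonizes with /ɯ/ ([+back]) → [ɯ]
/y/ harmonizes with /ɯ/ ([+back]) → [u]

[fɯpɤdʒɯfun]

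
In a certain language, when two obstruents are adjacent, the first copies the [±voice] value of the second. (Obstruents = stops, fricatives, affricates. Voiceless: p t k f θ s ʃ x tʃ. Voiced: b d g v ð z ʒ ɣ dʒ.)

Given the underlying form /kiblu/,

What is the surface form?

[kiblu]

no segment meets the rule's conditions; no change.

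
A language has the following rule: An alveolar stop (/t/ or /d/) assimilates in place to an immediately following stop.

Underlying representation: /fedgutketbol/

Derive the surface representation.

/d/ before /g/ (velar) → [g]
/t/ before /k/ (velar) → [k]
/t/ before /b/ (labial) → [p]

[feggukkepbol]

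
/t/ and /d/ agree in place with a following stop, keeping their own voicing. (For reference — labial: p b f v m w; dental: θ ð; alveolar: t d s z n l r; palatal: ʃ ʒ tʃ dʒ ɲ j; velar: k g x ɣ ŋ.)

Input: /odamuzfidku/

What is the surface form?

[odamuzfigku]

/d/ before /k/ (velar) → [g]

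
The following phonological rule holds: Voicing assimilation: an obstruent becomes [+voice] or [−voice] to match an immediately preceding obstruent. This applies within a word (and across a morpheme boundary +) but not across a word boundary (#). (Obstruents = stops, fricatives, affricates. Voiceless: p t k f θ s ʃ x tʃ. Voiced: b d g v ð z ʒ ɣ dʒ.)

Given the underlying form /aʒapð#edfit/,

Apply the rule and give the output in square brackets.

[aʒapθ#edvit]

/ð/ after /p/ (voiceless) → [θ]
/f/ after /d/ (voiced) → [v]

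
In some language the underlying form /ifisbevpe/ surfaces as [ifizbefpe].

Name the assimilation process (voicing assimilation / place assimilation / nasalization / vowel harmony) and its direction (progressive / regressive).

/s/→[z] /v/→[f].
Each target copies a feature from the following segment, so the direction is regressive.

voicing assimilation, regressive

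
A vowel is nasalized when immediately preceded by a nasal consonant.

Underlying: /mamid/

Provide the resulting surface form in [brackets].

/a/ after nasal /m/ → [ã]
/i/ after nasal /m/ → [ĩ]

[mãmĩd]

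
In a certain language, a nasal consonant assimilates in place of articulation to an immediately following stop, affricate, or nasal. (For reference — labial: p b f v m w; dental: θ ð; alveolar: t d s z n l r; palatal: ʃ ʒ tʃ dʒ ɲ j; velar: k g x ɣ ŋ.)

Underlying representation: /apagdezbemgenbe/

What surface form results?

/m/ before /g/ (velar) → [ŋ]
/n/ before /b/ (labial) → [m]

[apagdezbeŋgembe]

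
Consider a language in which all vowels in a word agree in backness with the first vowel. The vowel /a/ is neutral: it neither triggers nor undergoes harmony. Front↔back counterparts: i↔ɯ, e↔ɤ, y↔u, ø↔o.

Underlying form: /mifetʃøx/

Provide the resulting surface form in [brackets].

no segment meets the rule's conditions; no change.

[mifetʃøx]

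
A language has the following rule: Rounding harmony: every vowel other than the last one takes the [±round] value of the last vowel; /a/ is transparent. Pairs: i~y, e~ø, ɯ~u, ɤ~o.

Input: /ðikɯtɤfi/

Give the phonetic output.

no segment meets the rule's conditions; no change.

[ðikɯtɤfi]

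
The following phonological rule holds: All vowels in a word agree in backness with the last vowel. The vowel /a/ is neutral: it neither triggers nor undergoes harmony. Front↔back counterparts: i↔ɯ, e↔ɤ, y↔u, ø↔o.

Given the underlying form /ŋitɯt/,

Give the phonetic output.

/i/ harmonizes with /ɯ/ ([+back]) → [ɯ]

[ŋɯtɯt]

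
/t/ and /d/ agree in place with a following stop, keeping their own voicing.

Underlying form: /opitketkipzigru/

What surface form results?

[opikkekkipzigru]

/t/ before /k/ (velar) → [k]
/t/ before /k/ (velar) → [k]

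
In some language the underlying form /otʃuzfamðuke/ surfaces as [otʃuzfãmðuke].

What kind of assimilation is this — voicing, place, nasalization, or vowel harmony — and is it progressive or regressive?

/a/→[ã].
Each target copies a feature from the following segment, so the direction is regressive.

nasalization, regressive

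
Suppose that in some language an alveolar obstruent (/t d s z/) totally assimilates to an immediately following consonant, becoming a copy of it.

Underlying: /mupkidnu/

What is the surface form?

[mupkinnu]

/d/ before /n/ → [n] (total assimilation)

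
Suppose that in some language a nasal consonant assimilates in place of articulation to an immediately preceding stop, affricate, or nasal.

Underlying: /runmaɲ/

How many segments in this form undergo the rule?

1

/m/ after /n/ (alveolar) → [n]
1 segment changes.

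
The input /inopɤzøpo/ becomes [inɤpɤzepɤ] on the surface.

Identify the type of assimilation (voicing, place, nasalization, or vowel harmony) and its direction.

/o/→[ɤ] /ø/→[e] /o/→[ɤ].
Vowels agree with the first vowel, so the harmony is progressive.

vowel harmony, progressive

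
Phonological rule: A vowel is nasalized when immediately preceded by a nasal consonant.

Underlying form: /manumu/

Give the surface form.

[mãnũmũ]

/a/ after nasal /m/ → [ã]
/u/ after nasal /n/ → [ũ]
/u/ after nasal /m/ → [ũ]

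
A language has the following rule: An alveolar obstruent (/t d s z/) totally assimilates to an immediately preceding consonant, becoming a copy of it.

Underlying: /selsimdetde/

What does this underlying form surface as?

/s/ after /l/ → [l] (total assimilation)
/d/ after /m/ → [m] (total assimilation)
/d/ after /t/ → [t] (total assimilation)

[sellimmette]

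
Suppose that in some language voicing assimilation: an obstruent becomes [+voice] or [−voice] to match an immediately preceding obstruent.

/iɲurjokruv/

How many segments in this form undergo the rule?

No segment meets the rule's conditions.

0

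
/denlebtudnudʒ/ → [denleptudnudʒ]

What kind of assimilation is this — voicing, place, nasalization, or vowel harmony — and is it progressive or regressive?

/b/→[p].
Each target copies a feature from the following segment, so the direction is regressive.

voicing assimilation, regressive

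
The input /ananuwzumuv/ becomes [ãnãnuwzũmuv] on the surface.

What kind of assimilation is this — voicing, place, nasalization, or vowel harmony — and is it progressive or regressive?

nasalization, regressive

/a/→[ã] /a/→[ã] /u/→[ũ].
Each target copies a feature from the following segment, so the direction is regressive.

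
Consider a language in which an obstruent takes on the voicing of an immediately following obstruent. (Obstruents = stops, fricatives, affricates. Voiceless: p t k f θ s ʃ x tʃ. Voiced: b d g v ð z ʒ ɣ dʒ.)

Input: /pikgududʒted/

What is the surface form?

/k/ before /g/ (voiced) → [g]
/dʒ/ before /t/ (voiceless) → [tʃ]

[piggudutʃted]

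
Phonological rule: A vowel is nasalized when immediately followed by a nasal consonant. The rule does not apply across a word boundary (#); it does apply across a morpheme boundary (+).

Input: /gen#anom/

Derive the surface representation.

/e/ before nasal /n/ → [ẽ]
/a/ before nasal /n/ → [ã]
/o/ before nasal /m/ → [õ]

[gẽn#ãnõm]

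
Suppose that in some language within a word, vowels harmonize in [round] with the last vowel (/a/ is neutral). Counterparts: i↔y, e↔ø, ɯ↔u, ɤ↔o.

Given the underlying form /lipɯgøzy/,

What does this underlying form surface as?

/i/ harmonizes with /y/ ([+round]) → [y]
/ɯ/ harmonizes with /y/ ([+round]) → [u]

[lypugøzy]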